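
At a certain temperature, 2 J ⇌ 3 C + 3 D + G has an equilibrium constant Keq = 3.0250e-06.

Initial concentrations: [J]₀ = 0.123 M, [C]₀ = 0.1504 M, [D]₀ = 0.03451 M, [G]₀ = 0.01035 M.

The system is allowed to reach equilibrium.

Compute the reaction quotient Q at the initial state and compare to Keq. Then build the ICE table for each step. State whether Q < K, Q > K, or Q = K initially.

Q₀ = 9.5655e-08; Q < K (proceeds forward)

Q₀ = 9.5655e-08 vs Keq = 3.0250e-06 ⇒ Q<K, forward
Step 1:
                  J         C         D         G
  init        0.123    0.1504   0.03451   0.01035
  Δ           -0.02   0.03001   0.03001      0.01
  eq          0.103    0.1804   0.06452   0.02035
  solve Keq expr → x = 0.01; check Q = 3.0250e-06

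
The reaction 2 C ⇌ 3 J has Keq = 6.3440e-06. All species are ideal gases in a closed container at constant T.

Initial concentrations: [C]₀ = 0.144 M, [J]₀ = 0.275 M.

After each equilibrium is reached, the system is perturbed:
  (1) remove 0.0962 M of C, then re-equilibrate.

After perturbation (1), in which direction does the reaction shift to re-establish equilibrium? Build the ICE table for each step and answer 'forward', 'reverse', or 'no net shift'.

Direction: reverse

Q₀ = 1.003 vs Keq = 6.3440e-06 ⇒ Q>K, reverse
Step 1:
                   C          J
  I            0.144      0.275
  C           0.1775    -0.2663
  E           0.3215   0.008689
  solve Keq expr → x = -0.08877; check Q = 6.3440e-06
Then remove 0.0962 M of C.
Step 2:
                   C          J
  I           0.2253   0.008689
  C         0.001206  -0.001809
  E           0.2265    0.00688
  solve Keq expr → x = -6.0299e-04; check Q = 6.3440e-06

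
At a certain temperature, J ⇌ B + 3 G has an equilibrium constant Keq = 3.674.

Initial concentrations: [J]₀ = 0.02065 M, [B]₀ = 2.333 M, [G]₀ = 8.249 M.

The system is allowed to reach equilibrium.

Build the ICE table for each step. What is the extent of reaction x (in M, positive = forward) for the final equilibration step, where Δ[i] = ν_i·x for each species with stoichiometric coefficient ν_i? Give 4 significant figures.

Q₀ = 6.3416e+04 vs Keq = 3.674 ⇒ Q>K, reverse
Step 1:
                  J         B         G
  Initial   0.02065     2.333     8.249
  Change      1.903    -1.903    -5.708
  Equil       1.923    0.4305     2.541
  solve Keq expr → x = -1.903; check Q = 3.674

x = -1.903 M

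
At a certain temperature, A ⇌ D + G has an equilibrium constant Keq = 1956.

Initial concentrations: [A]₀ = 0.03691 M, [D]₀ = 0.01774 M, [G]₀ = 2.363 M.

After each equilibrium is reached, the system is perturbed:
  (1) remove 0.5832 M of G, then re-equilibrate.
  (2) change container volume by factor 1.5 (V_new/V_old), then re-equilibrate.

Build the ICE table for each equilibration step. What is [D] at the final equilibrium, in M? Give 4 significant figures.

[D]_eq = 0.03641 M

Q₀ = 1.136 vs Keq = 1956 ⇒ Q<K, forward
Step 1:
                    A           D           G
  I           0.03691     0.01774       2.363
  C          -0.03684     0.03684     0.03684
  E        6.6969e-05     0.05458         2.4
  solve Keq expr → x = 0.03684; check Q = 1956
Then remove 0.5832 M of G.
Step 2:
                    A           D           G
  I        6.6969e-05     0.05458       1.817
  C       -1.6259e-05  1.6259e-05  1.6259e-05
  E        5.0710e-05      0.0546       1.817
  solve Keq expr → x = 1.6259e-05; check Q = 1956
Then change container volume by factor 1.5 (V_new/V_old).
Step 3:
                    A           D           G
  I        3.3807e-05      0.0364       1.211
  C       -1.1262e-05  1.1262e-05  1.1262e-05
  E        2.2545e-05     0.03641       1.211
  solve Keq expr → x = 1.1262e-05; check Q = 1956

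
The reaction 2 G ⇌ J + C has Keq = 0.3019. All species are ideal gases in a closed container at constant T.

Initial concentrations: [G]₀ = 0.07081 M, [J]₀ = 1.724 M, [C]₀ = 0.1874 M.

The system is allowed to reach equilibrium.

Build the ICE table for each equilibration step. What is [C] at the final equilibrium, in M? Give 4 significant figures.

Q₀ = 64.43 vs Keq = 0.3019 ⇒ Q>K, reverse
Step 1:
                   G          J          C
  init       0.07081      1.724     0.1874
  Δ           0.3168    -0.1584    -0.1584
  eq          0.3877      1.566    0.02898
  solve Keq expr → x = -0.1584; check Q = 0.3019

[C]_eq = 0.02898 M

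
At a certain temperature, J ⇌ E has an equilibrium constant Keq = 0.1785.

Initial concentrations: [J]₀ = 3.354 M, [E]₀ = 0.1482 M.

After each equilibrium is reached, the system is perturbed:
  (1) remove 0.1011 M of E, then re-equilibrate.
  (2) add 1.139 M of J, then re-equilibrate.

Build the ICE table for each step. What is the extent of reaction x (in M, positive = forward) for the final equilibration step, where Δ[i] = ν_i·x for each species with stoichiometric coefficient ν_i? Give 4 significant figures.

x = 0.1725 M

Q₀ = 0.04419 vs Keq = 0.1785 ⇒ Q<K, forward
Step 1:
                   J          E
  init         3.354     0.1482
  Δ          -0.3823     0.3823
  eq           2.972     0.5305
  solve Keq expr → x = 0.3823; check Q = 0.1785
Then remove 0.1011 M of E.
Step 2:
                   J          E
  init         2.972     0.4294
  Δ         -0.08579    0.08579
  eq           2.886     0.5151
  solve Keq expr → x = 0.08579; check Q = 0.1785
Then add 1.139 M of J.
Step 3:
                   J          E
  init         4.025     0.5151
  Δ          -0.1725     0.1725
  eq           3.852     0.6877
  solve Keq expr → x = 0.1725; check Q = 0.1785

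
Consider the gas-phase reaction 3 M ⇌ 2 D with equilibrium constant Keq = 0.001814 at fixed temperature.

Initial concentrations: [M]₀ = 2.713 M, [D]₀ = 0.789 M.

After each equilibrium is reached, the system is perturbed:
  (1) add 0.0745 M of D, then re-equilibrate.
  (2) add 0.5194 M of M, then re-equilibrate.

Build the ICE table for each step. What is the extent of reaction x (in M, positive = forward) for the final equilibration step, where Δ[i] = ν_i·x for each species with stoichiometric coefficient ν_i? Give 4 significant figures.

Q₀ = 0.03117 vs Keq = 0.001814 ⇒ Q>K, reverse
Step 1:
                  M         D
  Initial     2.713     0.789
  Change     0.7685   -0.5123
  Equil       3.481    0.2767
  solve Keq expr → x = -0.2562; check Q = 0.001814
Then add 0.0745 M of D.
Step 2:
                  M         D
  Initial     3.481    0.3512
  Change     0.0947  -0.06313
  Equil       3.576     0.288
  solve Keq expr → x = -0.03157; check Q = 0.001814
Then add 0.5194 M of M.
Step 3:
                  M         D
  Initial     4.096     0.288
  Change    -0.0817   0.05447
  Equil       4.014    0.3425
  solve Keq expr → x = 0.02723; check Q = 0.001814

x = 0.02723 M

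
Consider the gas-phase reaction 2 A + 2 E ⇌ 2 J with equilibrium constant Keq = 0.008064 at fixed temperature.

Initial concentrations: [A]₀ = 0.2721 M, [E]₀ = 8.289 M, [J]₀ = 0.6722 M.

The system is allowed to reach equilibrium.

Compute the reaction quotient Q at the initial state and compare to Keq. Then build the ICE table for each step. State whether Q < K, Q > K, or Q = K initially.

Q₀ = 0.08883 vs Keq = 0.008064 ⇒ Q>K, reverse
Step 1:
                    A           E           J
  Initial      0.2721       8.289      0.6722
  Change        0.262       0.262      -0.262
  Equil        0.5341       8.551      0.4102
  solve Keq expr → x = -0.131; check Q = 0.008064

Q₀ = 0.08883; Q > K (proceeds reverse)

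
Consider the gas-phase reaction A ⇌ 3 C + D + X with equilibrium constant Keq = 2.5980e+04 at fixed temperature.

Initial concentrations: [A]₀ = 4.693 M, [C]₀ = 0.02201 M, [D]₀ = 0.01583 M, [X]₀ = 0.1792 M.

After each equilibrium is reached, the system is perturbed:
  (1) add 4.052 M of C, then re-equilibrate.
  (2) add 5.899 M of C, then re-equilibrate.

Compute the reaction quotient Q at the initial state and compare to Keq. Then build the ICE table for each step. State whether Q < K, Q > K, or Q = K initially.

Q₀ = 6.4451e-09; Q < K (proceeds forward)

Q₀ = 6.4451e-09 vs Keq = 2.5980e+04 ⇒ Q<K, forward
Step 1:
                   A          C          D          X
  Initial      4.693    0.02201    0.01583     0.1792
  Change       -3.81      11.43       3.81       3.81
  Equil       0.8827      11.45      3.826       3.99
  solve Keq expr → x = 3.81; check Q = 2.5980e+04
Then add 4.052 M of C.
Step 2:
                   A          C          D          X
  Initial     0.8827       15.5      3.826       3.99
  Change      0.4391     -1.317    -0.4391    -0.4391
  Equil        1.322      14.19      3.387       3.55
  solve Keq expr → x = -0.4391; check Q = 2.5980e+04
Then add 5.899 M of C.
Step 3:
                   A          C          D          X
  Initial      1.322      20.09      3.387       3.55
  Change      0.6041     -1.812    -0.6041    -0.6041
  Equil        1.926      18.27      2.783      2.946
  solve Keq expr → x = -0.6041; check Q = 2.5980e+04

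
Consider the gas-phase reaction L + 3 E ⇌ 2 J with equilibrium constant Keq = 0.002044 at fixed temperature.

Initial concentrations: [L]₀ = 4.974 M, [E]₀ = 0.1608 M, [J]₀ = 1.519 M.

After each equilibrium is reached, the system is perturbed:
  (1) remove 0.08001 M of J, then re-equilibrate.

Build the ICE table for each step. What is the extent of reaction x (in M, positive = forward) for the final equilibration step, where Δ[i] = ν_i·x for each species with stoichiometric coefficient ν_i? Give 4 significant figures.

x = 0.02968 M

Q₀ = 111.6 vs Keq = 0.002044 ⇒ Q>K, reverse
Step 1:
                   L          E          J
  init         4.974     0.1608      1.519
  Δ           0.6096      1.829     -1.219
  eq           5.584       1.99     0.2998
  solve Keq expr → x = -0.6096; check Q = 0.002044
Then remove 0.08001 M of J.
Step 2:
                   L          E          J
  init         5.584       1.99     0.2198
  Δ         -0.02968   -0.08905    0.05936
  eq           5.554      1.901     0.2792
  solve Keq expr → x = 0.02968; check Q = 0.002044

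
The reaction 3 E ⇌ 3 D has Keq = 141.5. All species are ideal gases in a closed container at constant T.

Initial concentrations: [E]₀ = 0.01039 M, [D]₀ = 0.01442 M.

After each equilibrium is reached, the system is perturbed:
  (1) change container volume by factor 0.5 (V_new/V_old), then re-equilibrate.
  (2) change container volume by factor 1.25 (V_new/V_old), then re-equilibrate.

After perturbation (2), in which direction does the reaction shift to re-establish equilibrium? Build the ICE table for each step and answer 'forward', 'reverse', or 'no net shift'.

Q₀ = 2.673 vs Keq = 141.5 ⇒ Q<K, forward
Step 1:
                  E         D
  I         0.01039   0.01442
  C       -0.006395  0.006395
  E        0.003995   0.02082
  solve Keq expr → x = 0.002132; check Q = 141.5
Then change container volume by factor 0.5 (V_new/V_old).
Step 2:
                  E         D
  I        0.007989   0.04163
  C               0         0
  E        0.007989   0.04163
  solve Keq expr → x = 0; check Q = 141.5
Then change container volume by factor 1.25 (V_new/V_old).
Step 3:
                  E         D
  I        0.006391    0.0333
  C               0         0
  E        0.006391    0.0333
  solve Keq expr → x = 0; check Q = 141.5

Direction: no net shift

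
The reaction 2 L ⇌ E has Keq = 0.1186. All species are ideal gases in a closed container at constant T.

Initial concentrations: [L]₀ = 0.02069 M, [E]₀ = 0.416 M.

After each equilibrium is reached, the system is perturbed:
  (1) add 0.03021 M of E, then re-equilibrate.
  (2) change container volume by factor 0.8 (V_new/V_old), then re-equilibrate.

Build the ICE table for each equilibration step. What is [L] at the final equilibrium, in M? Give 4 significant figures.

[L]_eq = 0.9343 M

Q₀ = 971.8 vs Keq = 0.1186 ⇒ Q>K, reverse
Step 1:
                  L         E
  I         0.02069     0.416
  C          0.7066   -0.3533
  E          0.7272   0.06272
  solve Keq expr → x = -0.3533; check Q = 0.1186
Then add 0.03021 M of E.
Step 2:
                  L         E
  I          0.7272   0.09293
  C         0.04457  -0.02229
  E          0.7718   0.07065
  solve Keq expr → x = -0.02229; check Q = 0.1186
Then change container volume by factor 0.8 (V_new/V_old).
Step 3:
                  L         E
  I          0.9648   0.08831
  C        -0.03044   0.01522
  E          0.9343    0.1035
  solve Keq expr → x = 0.01522; check Q = 0.1186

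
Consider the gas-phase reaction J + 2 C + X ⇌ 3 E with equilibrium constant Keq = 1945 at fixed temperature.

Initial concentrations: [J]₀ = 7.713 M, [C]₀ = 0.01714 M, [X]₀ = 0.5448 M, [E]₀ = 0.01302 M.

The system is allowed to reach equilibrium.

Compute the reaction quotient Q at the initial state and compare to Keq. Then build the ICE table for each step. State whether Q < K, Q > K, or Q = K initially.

Q₀ = 0.001788; Q < K (proceeds forward)

Q₀ = 0.001788 vs Keq = 1945 ⇒ Q<K, forward
Step 1:
                   J          C          X          E
  Initial      7.713    0.01714     0.5448    0.01302
  Change   -0.008528   -0.01706  -0.008528    0.02558
  Equil        7.704 8.4608e-05     0.5363     0.0386
  solve Keq expr → x = 0.008528; check Q = 1945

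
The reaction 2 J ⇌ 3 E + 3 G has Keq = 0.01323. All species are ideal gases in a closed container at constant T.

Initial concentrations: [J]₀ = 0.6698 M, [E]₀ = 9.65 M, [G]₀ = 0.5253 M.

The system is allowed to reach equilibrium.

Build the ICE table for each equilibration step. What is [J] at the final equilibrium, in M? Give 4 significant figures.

Q₀ = 290.3 vs Keq = 0.01323 ⇒ Q>K, reverse
Step 1:
                    J           E           G
  I            0.6698        9.65      0.5253
  C            0.3329     -0.4994     -0.4994
  E             1.003       9.151     0.02589
  solve Keq expr → x = -0.1665; check Q = 0.01323

[J]_eq = 1.003 M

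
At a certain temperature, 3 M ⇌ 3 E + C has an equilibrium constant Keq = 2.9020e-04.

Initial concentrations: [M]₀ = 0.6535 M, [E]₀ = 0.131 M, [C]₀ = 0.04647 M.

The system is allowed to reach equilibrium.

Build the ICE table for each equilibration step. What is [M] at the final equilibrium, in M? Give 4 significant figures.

[M]_eq = 0.6607 M

Q₀ = 3.7433e-04 vs Keq = 2.9020e-04 ⇒ Q>K, reverse
Step 1:
                  M         E         C
  Initial    0.6535     0.131   0.04647
  Change   0.007174 -0.007174 -0.002391
  Equil      0.6607    0.1238   0.04408
  solve Keq expr → x = -0.002391; check Q = 2.9020e-04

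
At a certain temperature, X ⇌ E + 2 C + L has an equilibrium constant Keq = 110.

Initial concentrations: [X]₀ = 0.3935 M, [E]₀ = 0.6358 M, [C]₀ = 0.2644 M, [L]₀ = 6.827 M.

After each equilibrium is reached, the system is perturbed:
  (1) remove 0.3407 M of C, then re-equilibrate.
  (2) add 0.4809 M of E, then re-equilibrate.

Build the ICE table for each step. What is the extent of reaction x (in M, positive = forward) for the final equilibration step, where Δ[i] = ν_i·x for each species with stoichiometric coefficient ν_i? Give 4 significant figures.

x = -0.01052 M

Q₀ = 0.7711 vs Keq = 110 ⇒ Q<K, forward
Step 1:
                  X         E         C         L
  I          0.3935    0.6358    0.2644     6.827
  C         -0.3375    0.3375    0.6751    0.3375
  E         0.05596    0.9733    0.9395     7.165
  solve Keq expr → x = 0.3375; check Q = 110
Then remove 0.3407 M of C.
Step 2:
                  X         E         C         L
  I         0.05596    0.9733    0.5988     7.165
  C         -0.0279    0.0279   0.05581    0.0279
  E         0.02805     1.001    0.6546     7.192
  solve Keq expr → x = 0.0279; check Q = 110
Then add 0.4809 M of E.
Step 3:
                  X         E         C         L
  I         0.02805     1.482    0.6546     7.192
  C         0.01052  -0.01052  -0.02103  -0.01052
  E         0.03857     1.472    0.6336     7.182
  solve Keq expr → x = -0.01052; check Q = 110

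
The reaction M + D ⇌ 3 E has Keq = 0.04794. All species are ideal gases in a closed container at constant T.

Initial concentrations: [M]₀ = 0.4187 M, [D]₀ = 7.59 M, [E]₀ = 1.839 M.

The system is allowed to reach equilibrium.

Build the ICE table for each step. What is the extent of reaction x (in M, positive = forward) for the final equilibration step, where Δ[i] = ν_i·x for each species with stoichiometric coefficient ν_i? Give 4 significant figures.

x = -0.3878 M

Q₀ = 1.957 vs Keq = 0.04794 ⇒ Q>K, reverse
Step 1:
                    M           D           E
  I            0.4187        7.59       1.839
  C            0.3878      0.3878      -1.163
  E            0.8065       7.978      0.6757
  solve Keq expr → x = -0.3878; check Q = 0.04794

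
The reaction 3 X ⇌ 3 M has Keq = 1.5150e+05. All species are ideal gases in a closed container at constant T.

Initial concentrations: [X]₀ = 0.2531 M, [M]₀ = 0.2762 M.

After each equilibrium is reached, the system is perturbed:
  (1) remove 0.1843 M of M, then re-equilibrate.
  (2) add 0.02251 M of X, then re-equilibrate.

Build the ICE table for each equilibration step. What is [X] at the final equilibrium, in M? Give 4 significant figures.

Q₀ = 1.3 vs Keq = 1.5150e+05 ⇒ Q<K, forward
Step 1:
                    X           M
  init         0.2531      0.2762
  Δ           -0.2434      0.2434
  eq         0.009746      0.5196
  solve Keq expr → x = 0.08112; check Q = 1.5150e+05
Then remove 0.1843 M of M.
Step 2:
                    X           M
  init       0.009746      0.3353
  Δ         -0.003394    0.003394
  eq         0.006352      0.3386
  solve Keq expr → x = 0.001131; check Q = 1.5150e+05
Then add 0.02251 M of X.
Step 3:
                    X           M
  init        0.02886      0.3386
  Δ           -0.0221      0.0221
  eq         0.006767      0.3607
  solve Keq expr → x = 0.007365; check Q = 1.5150e+05

[X]_eq = 0.006767 M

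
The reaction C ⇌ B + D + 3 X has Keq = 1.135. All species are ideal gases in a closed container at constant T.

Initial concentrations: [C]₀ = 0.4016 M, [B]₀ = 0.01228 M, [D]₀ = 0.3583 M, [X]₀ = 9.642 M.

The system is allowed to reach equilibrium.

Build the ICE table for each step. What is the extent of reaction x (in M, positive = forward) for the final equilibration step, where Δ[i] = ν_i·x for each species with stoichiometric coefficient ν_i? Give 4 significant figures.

x = -0.01076 M

Q₀ = 9.821 vs Keq = 1.135 ⇒ Q>K, reverse
Step 1:
                    C           B           D           X
  I            0.4016     0.01228      0.3583       9.642
  C           0.01076    -0.01076    -0.01076    -0.03229
  E            0.4124    0.001518      0.3475        9.61
  solve Keq expr → x = -0.01076; check Q = 1.135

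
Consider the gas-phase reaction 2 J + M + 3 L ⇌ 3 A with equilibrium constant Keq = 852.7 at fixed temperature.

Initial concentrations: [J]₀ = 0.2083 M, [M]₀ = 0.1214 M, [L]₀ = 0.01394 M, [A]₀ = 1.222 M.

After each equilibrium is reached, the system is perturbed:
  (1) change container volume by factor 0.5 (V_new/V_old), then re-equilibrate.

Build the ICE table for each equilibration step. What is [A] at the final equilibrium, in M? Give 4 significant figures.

[A]_eq = 2.071 M

Q₀ = 1.2789e+08 vs Keq = 852.7 ⇒ Q>K, reverse
Step 1:
                   J          M          L          A
  Initial     0.2083     0.1214    0.01394      1.222
  Change      0.1919    0.09593     0.2878    -0.2878
  Equil       0.4002     0.2173     0.3017     0.9342
  solve Keq expr → x = -0.09593; check Q = 852.7
Then change container volume by factor 0.5 (V_new/V_old).
Step 2:
                   J          M          L          A
  Initial     0.8003     0.4347     0.6035      1.868
  Change     -0.1353   -0.06767     -0.203      0.203
  Equil        0.665      0.367     0.4005      2.071
  solve Keq expr → x = 0.06767; check Q = 852.7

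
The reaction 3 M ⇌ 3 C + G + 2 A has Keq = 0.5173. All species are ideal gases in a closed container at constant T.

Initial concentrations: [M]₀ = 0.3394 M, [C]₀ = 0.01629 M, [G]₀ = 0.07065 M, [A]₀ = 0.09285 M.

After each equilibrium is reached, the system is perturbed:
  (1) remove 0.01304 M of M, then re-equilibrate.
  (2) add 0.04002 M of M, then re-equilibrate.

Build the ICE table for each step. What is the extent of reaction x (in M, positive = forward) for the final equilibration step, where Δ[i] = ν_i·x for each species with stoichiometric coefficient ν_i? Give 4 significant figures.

Q₀ = 6.7345e-08 vs Keq = 0.5173 ⇒ Q<K, forward
Step 1:
                    M           C           G           A
  Initial      0.3394     0.01629     0.07065     0.09285
  Change      -0.2617      0.2617     0.08724      0.1745
  Equil       0.07768       0.278      0.1579      0.2673
  solve Keq expr → x = 0.08724; check Q = 0.5173
Then remove 0.01304 M of M.
Step 2:
                    M           C           G           A
  Initial     0.06464       0.278      0.1579      0.2673
  Change     0.008948   -0.008948   -0.002983   -0.005965
  Equil       0.07359      0.2691      0.1549      0.2614
  solve Keq expr → x = -0.002983; check Q = 0.5173
Then add 0.04002 M of M.
Step 3:
                    M           C           G           A
  Initial      0.1136      0.2691      0.1549      0.2614
  Change     -0.02724     0.02724    0.009079     0.01816
  Equil       0.08637      0.2963       0.164      0.2795
  solve Keq expr → x = 0.009079; check Q = 0.5173

x = 0.009079 M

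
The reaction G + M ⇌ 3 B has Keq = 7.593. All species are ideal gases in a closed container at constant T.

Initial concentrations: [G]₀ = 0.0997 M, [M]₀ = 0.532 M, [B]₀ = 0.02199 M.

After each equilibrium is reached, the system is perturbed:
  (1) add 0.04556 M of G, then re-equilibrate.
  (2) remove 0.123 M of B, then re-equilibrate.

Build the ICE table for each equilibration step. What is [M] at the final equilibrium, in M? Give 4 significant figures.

Q₀ = 2.0048e-04 vs Keq = 7.593 ⇒ Q<K, forward
Step 1:
                  G         M         B
  I          0.0997     0.532   0.02199
  C        -0.09182  -0.09182    0.2755
  E        0.007875    0.4402    0.2975
  solve Keq expr → x = 0.09182; check Q = 7.593
Then add 0.04556 M of G.
Step 2:
                  G         M         B
  I         0.05344    0.4402    0.2975
  C        -0.03318  -0.03318   0.09955
  E         0.02025     0.407     0.397
  solve Keq expr → x = 0.03318; check Q = 7.593
Then remove 0.123 M of B.
Step 3:
                  G         M         B
  I         0.02025     0.407     0.274
  C        -0.01071  -0.01071   0.03214
  E        0.009537    0.3963    0.3062
  solve Keq expr → x = 0.01071; check Q = 7.593

[M]_eq = 0.3963 M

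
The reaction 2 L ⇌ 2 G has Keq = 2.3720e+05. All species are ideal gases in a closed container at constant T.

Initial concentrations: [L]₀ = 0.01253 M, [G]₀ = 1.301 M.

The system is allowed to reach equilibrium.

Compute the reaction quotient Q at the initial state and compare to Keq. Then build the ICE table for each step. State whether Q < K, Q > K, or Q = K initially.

Q₀ = 1.0781e+04; Q < K (proceeds forward)

Q₀ = 1.0781e+04 vs Keq = 2.3720e+05 ⇒ Q<K, forward
Step 1:
                    L           G
  init        0.01253       1.301
  Δ         -0.009839    0.009839
  eq         0.002691       1.311
  solve Keq expr → x = 0.004919; check Q = 2.3720e+05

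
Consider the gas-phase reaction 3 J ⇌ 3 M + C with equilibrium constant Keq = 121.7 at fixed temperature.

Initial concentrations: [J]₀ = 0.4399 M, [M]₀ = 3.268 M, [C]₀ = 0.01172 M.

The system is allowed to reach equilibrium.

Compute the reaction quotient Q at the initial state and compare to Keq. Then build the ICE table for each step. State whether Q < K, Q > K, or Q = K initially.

Q₀ = 4.805 vs Keq = 121.7 ⇒ Q<K, forward
Step 1:
                  J         M         C
  init       0.4399     3.268   0.01172
  Δ         -0.1611    0.1611    0.0537
  eq         0.2788     3.429   0.06542
  solve Keq expr → x = 0.0537; check Q = 121.7

Q₀ = 4.805; Q < K (proceeds forward)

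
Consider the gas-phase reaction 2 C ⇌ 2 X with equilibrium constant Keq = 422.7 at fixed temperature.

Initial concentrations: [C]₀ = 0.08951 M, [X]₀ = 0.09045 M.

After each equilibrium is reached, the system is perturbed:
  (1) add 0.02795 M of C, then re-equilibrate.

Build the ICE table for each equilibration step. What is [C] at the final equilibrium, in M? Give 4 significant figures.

Q₀ = 1.021 vs Keq = 422.7 ⇒ Q<K, forward
Step 1:
                  C         X
  Initial   0.08951   0.09045
  Change   -0.08116   0.08116
  Equil    0.008347    0.1716
  solve Keq expr → x = 0.04058; check Q = 422.7
Then add 0.02795 M of C.
Step 2:
                  C         X
  Initial    0.0363    0.1716
  Change   -0.02665   0.02665
  Equil    0.009643    0.1983
  solve Keq expr → x = 0.01333; check Q = 422.7

[C]_eq = 0.009643 M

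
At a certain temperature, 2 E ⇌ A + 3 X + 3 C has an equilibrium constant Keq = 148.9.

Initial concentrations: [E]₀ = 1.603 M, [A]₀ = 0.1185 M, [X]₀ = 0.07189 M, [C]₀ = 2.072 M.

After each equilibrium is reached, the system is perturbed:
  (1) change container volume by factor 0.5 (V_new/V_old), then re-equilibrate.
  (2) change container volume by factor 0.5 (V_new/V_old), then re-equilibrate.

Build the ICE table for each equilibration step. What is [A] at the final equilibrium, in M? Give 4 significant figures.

Q₀ = 1.5241e-04 vs Keq = 148.9 ⇒ Q<K, forward
Step 1:
                   E          A          X          C
  init         1.603     0.1185    0.07189      2.072
  Δ          -0.9142     0.4571      1.371      1.371
  eq          0.6888     0.5756      1.443      3.443
  solve Keq expr → x = 0.4571; check Q = 148.9
Then change container volume by factor 0.5 (V_new/V_old).
Step 2:
                   E          A          X          C
  init         1.378      1.151      2.886      6.887
  Δ           0.7874    -0.3937     -1.181     -1.181
  eq           2.165     0.7575      1.705      5.706
  solve Keq expr → x = -0.3937; check Q = 148.9
Then change container volume by factor 0.5 (V_new/V_old).
Step 3:
                   E          A          X          C
  init          4.33      1.515      3.411      11.41
  Δ            1.128     -0.564     -1.692     -1.692
  eq           5.458     0.9511      1.719      9.719
  solve Keq expr → x = -0.564; check Q = 148.9

[A]_eq = 0.9511 M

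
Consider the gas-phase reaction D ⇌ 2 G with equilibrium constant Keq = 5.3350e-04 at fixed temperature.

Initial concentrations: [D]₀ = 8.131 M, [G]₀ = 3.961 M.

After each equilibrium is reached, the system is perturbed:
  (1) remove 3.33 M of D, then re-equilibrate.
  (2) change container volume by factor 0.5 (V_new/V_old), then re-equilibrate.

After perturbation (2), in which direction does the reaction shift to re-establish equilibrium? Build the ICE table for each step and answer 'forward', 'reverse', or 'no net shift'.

Q₀ = 1.93 vs Keq = 5.3350e-04 ⇒ Q>K, reverse
Step 1:
                  D         G
  init        8.131     3.961
  Δ           1.944    -3.888
  eq          10.07   0.07331
  solve Keq expr → x = -1.944; check Q = 5.3350e-04
Then remove 3.33 M of D.
Step 2:
                  D         G
  init        6.745   0.07331
  Δ        0.006649   -0.0133
  eq          6.751   0.06002
  solve Keq expr → x = -0.006649; check Q = 5.3350e-04
Then change container volume by factor 0.5 (V_new/V_old).
Step 3:
                  D         G
  init         13.5      0.12
  Δ         0.01755   -0.0351
  eq          13.52   0.08493
  solve Keq expr → x = -0.01755; check Q = 5.3350e-04

Direction: reverse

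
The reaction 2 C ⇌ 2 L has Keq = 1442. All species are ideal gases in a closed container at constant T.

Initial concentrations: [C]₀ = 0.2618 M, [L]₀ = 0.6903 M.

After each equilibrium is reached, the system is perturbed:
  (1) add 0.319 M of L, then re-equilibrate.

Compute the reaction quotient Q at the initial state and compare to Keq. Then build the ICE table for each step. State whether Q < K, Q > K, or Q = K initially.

Q₀ = 6.952; Q < K (proceeds forward)

Q₀ = 6.952 vs Keq = 1442 ⇒ Q<K, forward
Step 1:
                   C          L
  Initial     0.2618     0.6903
  Change     -0.2374     0.2374
  Equil      0.02443     0.9277
  solve Keq expr → x = 0.1187; check Q = 1442
Then add 0.319 M of L.
Step 2:
                   C          L
  Initial    0.02443      1.247
  Change    0.008185  -0.008185
  Equil      0.03261      1.238
  solve Keq expr → x = -0.004093; check Q = 1442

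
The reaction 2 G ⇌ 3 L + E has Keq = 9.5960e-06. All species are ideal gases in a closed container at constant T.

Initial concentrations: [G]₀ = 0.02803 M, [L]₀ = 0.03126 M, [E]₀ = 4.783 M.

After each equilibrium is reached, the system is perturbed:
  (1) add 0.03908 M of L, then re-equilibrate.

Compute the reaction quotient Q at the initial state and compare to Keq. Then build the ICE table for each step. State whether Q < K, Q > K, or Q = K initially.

Q₀ = 0.186; Q > K (proceeds reverse)

Q₀ = 0.186 vs Keq = 9.5960e-06 ⇒ Q>K, reverse
Step 1:
                  G         L         E
  init      0.02803   0.03126     4.783
  Δ         0.01973   -0.0296 -0.009866
  eq        0.04776  0.001661     4.773
  solve Keq expr → x = -0.009866; check Q = 9.5960e-06
Then add 0.03908 M of L.
Step 2:
                  G         L         E
  init      0.04776   0.04074     4.773
  Δ         0.02568  -0.03853  -0.01284
  eq        0.07345  0.002215      4.76
  solve Keq expr → x = -0.01284; check Q = 9.5960e-06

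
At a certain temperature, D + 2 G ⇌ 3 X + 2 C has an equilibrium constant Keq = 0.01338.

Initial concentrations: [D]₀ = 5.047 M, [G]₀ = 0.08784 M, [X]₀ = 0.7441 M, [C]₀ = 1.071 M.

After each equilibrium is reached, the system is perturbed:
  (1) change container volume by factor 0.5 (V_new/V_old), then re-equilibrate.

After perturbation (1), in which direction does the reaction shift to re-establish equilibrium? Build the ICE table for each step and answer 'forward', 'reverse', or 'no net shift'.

Direction: reverse

Q₀ = 12.14 vs Keq = 0.01338 ⇒ Q>K, reverse
Step 1:
                    D           G           X           C
  I             5.047     0.08784      0.7441       1.071
  C            0.1578      0.3155     -0.4733     -0.3155
  E             5.205      0.4034      0.2708      0.7555
  solve Keq expr → x = -0.1578; check Q = 0.01338
Then change container volume by factor 0.5 (V_new/V_old).
Step 2:
                    D           G           X           C
  I             10.41      0.8068      0.5416       1.511
  C           0.05125      0.1025     -0.1537     -0.1025
  E             10.46      0.9093      0.3878       1.408
  solve Keq expr → x = -0.05125; check Q = 0.01338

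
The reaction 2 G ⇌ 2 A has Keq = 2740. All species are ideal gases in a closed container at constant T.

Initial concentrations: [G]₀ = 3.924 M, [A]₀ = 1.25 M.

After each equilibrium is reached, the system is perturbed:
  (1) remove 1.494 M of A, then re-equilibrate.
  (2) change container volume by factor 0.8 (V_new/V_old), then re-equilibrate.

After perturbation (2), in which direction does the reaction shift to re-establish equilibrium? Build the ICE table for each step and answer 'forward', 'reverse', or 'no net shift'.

Direction: no net shift

Q₀ = 0.1015 vs Keq = 2740 ⇒ Q<K, forward
Step 1:
                   G          A
  init         3.924       1.25
  Δ           -3.827      3.827
  eq         0.09699      5.077
  solve Keq expr → x = 1.914; check Q = 2740
Then remove 1.494 M of A.
Step 2:
                   G          A
  init       0.09699      3.583
  Δ         -0.02801    0.02801
  eq         0.06898      3.611
  solve Keq expr → x = 0.014; check Q = 2740
Then change container volume by factor 0.8 (V_new/V_old).
Step 3:
                   G          A
  init       0.08623      4.514
  Δ                0          0
  eq         0.08623      4.514
  solve Keq expr → x = 0; check Q = 2740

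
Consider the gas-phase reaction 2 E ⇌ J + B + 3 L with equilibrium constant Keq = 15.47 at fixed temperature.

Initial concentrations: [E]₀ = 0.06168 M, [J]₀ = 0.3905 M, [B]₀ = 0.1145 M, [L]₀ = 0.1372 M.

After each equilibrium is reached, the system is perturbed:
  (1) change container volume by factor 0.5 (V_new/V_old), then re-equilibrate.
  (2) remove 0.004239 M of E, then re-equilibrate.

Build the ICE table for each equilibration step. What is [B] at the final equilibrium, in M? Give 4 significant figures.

Q₀ = 0.03035 vs Keq = 15.47 ⇒ Q<K, forward
Step 1:
                    E           J           B           L
  Initial     0.06168      0.3905      0.1145      0.1372
  Change     -0.05528     0.02764     0.02764     0.08292
  Equil      0.006401      0.4181      0.1421      0.2201
  solve Keq expr → x = 0.02764; check Q = 15.47
Then change container volume by factor 0.5 (V_new/V_old).
Step 2:
                    E           J           B           L
  Initial      0.0128      0.8363      0.2843      0.4402
  Change      0.01918   -0.009588   -0.009588    -0.02876
  Equil       0.03198      0.8267      0.2747      0.4115
  solve Keq expr → x = -0.009588; check Q = 15.47
Then remove 0.004239 M of E.
Step 3:
                    E           J           B           L
  Initial     0.02774      0.8267      0.2747      0.4115
  Change     0.003496   -0.001748   -0.001748   -0.005245
  Equil       0.03124      0.8249      0.2729      0.4062
  solve Keq expr → x = -0.001748; check Q = 15.47

[B]_eq = 0.2729 M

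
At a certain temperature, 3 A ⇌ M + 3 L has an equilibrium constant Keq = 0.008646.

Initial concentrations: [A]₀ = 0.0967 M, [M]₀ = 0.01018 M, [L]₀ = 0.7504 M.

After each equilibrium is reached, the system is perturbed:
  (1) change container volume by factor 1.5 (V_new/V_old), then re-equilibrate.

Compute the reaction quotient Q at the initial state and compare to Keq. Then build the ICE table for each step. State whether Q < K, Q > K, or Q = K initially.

Q₀ = 4.757; Q > K (proceeds reverse)

Q₀ = 4.757 vs Keq = 0.008646 ⇒ Q>K, reverse
Step 1:
                    A           M           L
  Initial      0.0967     0.01018      0.7504
  Change       0.0304    -0.01013     -0.0304
  Equil        0.1271  4.7558e-05        0.72
  solve Keq expr → x = -0.01013; check Q = 0.008646
Then change container volume by factor 1.5 (V_new/V_old).
Step 2:
                    A           M           L
  Initial     0.08473  3.1705e-05        0.48
  Change  -4.7277e-05  1.5759e-05  4.7277e-05
  Equil       0.08468  4.7464e-05        0.48
  solve Keq expr → x = 1.5759e-05; check Q = 0.008646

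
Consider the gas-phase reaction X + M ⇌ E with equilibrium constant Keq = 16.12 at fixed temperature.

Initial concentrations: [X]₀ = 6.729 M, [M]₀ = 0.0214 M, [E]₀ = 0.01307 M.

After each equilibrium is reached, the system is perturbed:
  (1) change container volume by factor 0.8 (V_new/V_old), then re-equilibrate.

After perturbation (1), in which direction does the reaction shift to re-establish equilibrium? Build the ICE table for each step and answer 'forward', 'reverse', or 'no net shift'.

Direction: forward

Q₀ = 0.09076 vs Keq = 16.12 ⇒ Q<K, forward
Step 1:
                    X           M           E
  Initial       6.729      0.0214     0.01307
  Change     -0.02108    -0.02108     0.02108
  Equil         6.708  3.1586e-04     0.03415
  solve Keq expr → x = 0.02108; check Q = 16.12
Then change container volume by factor 0.8 (V_new/V_old).
Step 2:
                    X           M           E
  Initial       8.385  3.9482e-04     0.04269
  Change  -7.8381e-05 -7.8381e-05  7.8381e-05
  Equil         8.385  3.1644e-04     0.04277
  solve Keq expr → x = 7.8381e-05; check Q = 16.12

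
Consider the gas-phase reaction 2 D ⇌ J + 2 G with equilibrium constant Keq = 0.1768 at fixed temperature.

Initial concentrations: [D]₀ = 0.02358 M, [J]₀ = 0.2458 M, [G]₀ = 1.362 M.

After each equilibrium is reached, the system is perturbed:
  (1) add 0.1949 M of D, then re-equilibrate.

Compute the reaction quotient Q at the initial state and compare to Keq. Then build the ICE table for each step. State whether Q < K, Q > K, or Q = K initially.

Q₀ = 820.1; Q > K (proceeds reverse)

Q₀ = 820.1 vs Keq = 0.1768 ⇒ Q>K, reverse
Step 1:
                   D          J          G
  I          0.02358     0.2458      1.362
  C           0.4155    -0.2078    -0.4155
  E           0.4391    0.03805     0.9465
  solve Keq expr → x = -0.2078; check Q = 0.1768
Then add 0.1949 M of D.
Step 2:
                   D          J          G
  I            0.634    0.03805     0.9465
  C          -0.0472     0.0236     0.0472
  E           0.5868    0.06165     0.9937
  solve Keq expr → x = 0.0236; check Q = 0.1768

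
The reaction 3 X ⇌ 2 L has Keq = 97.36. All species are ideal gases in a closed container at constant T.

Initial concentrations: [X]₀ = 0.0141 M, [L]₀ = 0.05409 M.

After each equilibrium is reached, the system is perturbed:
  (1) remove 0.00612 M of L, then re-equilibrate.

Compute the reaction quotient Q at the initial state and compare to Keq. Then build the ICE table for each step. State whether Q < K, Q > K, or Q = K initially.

Q₀ = 1044 vs Keq = 97.36 ⇒ Q>K, reverse
Step 1:
                    X           L
  I            0.0141     0.05409
  C           0.01345   -0.008967
  E           0.02755     0.04512
  solve Keq expr → x = -0.004484; check Q = 97.36
Then remove 0.00612 M of L.
Step 2:
                    X           L
  I           0.02755       0.039
  C         -0.001988    0.001325
  E           0.02556     0.04033
  solve Keq expr → x = 6.6266e-04; check Q = 97.36

Q₀ = 1044; Q > K (proceeds reverse)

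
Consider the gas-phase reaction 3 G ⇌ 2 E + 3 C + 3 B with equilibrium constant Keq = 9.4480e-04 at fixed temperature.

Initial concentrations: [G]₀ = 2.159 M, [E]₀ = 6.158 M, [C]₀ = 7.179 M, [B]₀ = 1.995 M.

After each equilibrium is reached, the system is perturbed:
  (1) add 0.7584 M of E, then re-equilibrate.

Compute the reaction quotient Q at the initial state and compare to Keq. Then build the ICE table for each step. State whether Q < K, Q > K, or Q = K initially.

Q₀ = 1.1070e+04; Q > K (proceeds reverse)

Q₀ = 1.1070e+04 vs Keq = 9.4480e-04 ⇒ Q>K, reverse
Step 1:
                  G         E         C         B
  Initial     2.159     6.158     7.179     1.995
  Change      1.968    -1.312    -1.968    -1.968
  Equil       4.127     4.846     5.211   0.02714
  solve Keq expr → x = -0.656; check Q = 9.4480e-04
Then add 0.7584 M of E.
Step 2:
                  G         E         C         B
  Initial     4.127     5.604     5.211   0.02714
  Change   0.002475  -0.00165 -0.002475 -0.002475
  Equil       4.129     5.603     5.209   0.02466
  solve Keq expr → x = -8.2516e-04; check Q = 9.4480e-04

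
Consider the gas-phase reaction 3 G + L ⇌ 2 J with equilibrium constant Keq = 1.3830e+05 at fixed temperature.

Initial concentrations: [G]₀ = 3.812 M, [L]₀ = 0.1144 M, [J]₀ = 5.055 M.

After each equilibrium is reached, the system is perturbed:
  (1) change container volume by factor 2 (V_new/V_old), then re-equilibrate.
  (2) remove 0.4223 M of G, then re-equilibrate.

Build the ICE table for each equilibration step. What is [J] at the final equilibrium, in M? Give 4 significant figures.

[J]_eq = 2.642 M

Q₀ = 4.032 vs Keq = 1.3830e+05 ⇒ Q<K, forward
Step 1:
                  G         L         J
  Initial     3.812    0.1144     5.055
  Change    -0.3432   -0.1144    0.2288
  Equil       3.469 4.8364e-06     5.284
  solve Keq expr → x = 0.1144; check Q = 1.3830e+05
Then change container volume by factor 2 (V_new/V_old).
Step 2:
                  G         L         J
  Initial     1.734 2.4182e-06     2.642
  Change  2.1763e-05 7.2542e-06 -1.4508e-05
  Equil       1.734 9.6724e-06     2.642
  solve Keq expr → x = -7.2542e-06; check Q = 1.3830e+05
Then remove 0.4223 M of G.
Step 3:
                  G         L         J
  Initial     1.312 9.6724e-06     2.642
  Change  3.7994e-05 1.2665e-05 -2.5330e-05
  Equil       1.312 2.2337e-05     2.642
  solve Keq expr → x = -1.2665e-05; check Q = 1.3830e+05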